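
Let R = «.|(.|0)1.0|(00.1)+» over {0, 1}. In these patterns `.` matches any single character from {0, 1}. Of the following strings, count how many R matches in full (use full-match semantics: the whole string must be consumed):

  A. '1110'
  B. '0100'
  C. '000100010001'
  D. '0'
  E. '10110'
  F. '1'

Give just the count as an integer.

5

A → match
B → match
C → match
D → match
E → no match
F → match
Total matched: 5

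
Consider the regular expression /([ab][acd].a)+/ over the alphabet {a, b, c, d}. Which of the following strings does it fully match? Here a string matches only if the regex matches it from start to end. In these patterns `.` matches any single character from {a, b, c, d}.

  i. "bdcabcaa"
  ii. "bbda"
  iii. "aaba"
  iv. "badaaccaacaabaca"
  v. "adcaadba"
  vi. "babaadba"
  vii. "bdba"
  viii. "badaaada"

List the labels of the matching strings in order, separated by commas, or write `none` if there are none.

i. "bdcabcaa" → match
ii. "bbda" → no match
iii. "aaba" → match
iv → match
v. "adcaadba" → match
vi. "babaadba" → match
vii. "bdba" → match
viii. "badaaada" → match

i, iii, iv, v, vi, vii, viii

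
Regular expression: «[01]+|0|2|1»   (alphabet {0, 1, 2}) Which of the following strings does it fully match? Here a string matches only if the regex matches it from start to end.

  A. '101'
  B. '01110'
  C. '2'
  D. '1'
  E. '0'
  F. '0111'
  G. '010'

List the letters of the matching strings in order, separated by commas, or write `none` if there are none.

A, B, C, D, E, F, G

A → match
B → match
C → match
D → match
E → match
F → match
G → match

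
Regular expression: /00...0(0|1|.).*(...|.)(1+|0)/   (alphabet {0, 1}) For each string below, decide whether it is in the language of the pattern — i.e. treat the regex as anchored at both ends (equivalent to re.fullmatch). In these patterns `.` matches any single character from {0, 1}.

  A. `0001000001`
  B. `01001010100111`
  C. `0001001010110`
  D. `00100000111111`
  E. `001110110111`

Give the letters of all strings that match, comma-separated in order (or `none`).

A, C, D, E

A → match
B → no match — must start with `00`
C → match
D → match
E → match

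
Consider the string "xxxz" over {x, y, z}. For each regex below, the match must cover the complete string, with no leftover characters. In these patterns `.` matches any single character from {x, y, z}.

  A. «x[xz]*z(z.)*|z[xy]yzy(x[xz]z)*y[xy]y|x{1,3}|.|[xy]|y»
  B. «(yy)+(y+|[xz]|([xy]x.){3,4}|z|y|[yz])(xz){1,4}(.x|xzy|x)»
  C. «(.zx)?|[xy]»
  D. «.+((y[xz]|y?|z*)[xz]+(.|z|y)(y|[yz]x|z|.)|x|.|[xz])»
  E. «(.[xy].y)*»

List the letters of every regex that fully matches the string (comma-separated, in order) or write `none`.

A → match
B → no match — must start with "yy"
C → no match
D → match
E → no match

A, D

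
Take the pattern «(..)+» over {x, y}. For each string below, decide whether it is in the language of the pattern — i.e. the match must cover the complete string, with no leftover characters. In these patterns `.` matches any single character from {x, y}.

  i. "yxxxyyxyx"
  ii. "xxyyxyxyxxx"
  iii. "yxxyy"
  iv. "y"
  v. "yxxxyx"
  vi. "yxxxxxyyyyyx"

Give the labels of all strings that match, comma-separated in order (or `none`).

i → no match
ii → no match
iii → no match
iv → no match
v → match
vi → match

v, vi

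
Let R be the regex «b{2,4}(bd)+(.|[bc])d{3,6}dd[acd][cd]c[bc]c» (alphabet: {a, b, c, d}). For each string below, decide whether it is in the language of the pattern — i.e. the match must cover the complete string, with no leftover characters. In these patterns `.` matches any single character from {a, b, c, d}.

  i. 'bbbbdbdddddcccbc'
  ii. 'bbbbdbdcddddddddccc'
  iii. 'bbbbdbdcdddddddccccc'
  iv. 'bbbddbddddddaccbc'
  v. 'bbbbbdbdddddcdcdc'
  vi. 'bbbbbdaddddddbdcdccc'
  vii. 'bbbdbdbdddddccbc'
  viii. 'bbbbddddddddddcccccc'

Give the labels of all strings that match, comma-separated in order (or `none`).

i → match
ii → match
iii → match
iv → no match
v → no match
vi → no match
vii → no match
viii → no match

i, ii, iii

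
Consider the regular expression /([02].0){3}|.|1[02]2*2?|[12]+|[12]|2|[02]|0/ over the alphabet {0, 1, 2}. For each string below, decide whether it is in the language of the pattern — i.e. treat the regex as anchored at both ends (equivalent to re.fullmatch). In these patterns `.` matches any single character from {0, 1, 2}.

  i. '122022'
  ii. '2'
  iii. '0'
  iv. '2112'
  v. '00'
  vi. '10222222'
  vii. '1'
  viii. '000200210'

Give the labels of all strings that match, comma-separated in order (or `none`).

i. '122022' → no match
ii. '2' → match
iii. '0' → match
iv. '2112' → match
v. '00' → no match
vi. '10222222' → match
vii. '1' → match
viii. '000200210' → match

ii, iii, iv, vi, vii, viii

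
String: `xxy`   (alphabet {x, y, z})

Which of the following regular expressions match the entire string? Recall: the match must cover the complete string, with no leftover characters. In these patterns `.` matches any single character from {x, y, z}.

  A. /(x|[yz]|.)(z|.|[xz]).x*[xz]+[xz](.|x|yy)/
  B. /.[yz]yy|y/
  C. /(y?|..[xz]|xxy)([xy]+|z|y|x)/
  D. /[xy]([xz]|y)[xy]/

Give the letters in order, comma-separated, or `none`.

A → no match
B → no match
C → match
D → match

C, D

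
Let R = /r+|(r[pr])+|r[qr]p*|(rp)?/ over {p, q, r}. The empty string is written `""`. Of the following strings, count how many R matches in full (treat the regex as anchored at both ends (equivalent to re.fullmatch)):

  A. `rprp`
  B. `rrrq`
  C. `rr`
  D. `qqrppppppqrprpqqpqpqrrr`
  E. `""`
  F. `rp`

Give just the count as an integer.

A → match
B → no match
C → match
D → no match
E → match
F → match
Total matched: 4

4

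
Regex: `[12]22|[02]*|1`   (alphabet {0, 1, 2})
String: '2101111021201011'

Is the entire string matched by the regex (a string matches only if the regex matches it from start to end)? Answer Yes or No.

No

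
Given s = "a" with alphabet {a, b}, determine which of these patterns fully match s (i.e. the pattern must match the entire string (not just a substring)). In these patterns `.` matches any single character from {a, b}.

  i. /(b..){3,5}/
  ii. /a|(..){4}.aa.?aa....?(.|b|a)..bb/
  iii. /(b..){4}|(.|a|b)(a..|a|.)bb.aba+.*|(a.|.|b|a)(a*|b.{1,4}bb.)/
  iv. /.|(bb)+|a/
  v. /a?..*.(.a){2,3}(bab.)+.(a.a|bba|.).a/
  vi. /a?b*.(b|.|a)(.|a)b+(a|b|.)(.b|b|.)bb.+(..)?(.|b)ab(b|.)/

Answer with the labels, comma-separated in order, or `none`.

i → no match — must start with "b"
ii → match
iii → match
iv → match
v → no match
vi → no match

ii, iii, iv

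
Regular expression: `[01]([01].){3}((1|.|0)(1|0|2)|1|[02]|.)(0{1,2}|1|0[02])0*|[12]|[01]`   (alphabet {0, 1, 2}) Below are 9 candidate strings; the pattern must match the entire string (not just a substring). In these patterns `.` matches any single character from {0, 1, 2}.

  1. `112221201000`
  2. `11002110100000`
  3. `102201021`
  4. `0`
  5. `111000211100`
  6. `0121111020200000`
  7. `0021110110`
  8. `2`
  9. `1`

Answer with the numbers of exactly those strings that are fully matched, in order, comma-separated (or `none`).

1 → no match
2 → match
3 → no match
4 → match
5 → match
6 → match
7 → match
8 → match
9 → match

2, 4, 5, 6, 7, 8, 9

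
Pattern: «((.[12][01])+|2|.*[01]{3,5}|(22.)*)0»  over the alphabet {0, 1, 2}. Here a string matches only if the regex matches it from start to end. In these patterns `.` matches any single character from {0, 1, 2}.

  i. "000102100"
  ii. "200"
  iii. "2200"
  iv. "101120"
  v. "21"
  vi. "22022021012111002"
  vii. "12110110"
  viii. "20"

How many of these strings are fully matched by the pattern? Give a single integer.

i → no match
ii → no match
iii → match
iv → no match
v → no match — must end with "0"
vi → no match — must end with "0"
vii → match
viii → match
Total matched: 3

3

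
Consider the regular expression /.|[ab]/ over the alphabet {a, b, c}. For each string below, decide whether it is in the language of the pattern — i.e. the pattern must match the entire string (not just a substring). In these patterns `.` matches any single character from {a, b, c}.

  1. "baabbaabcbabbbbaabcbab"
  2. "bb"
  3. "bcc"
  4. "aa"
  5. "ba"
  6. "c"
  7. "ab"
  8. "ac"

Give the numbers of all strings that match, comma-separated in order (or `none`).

1 → no match
2 → no match
3 → no match
4 → no match
5 → no match
6 → match
7 → no match
8 → no match

6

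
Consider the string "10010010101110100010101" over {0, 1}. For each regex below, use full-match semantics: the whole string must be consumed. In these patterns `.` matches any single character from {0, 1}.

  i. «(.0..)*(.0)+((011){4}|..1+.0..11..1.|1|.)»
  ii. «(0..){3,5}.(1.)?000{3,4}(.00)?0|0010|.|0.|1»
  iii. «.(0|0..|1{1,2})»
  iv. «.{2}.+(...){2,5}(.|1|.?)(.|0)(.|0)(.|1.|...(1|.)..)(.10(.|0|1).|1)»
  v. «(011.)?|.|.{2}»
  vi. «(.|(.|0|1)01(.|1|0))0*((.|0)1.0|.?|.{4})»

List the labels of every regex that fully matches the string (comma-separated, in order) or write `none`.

i, iv

i → match
ii → no match
iii → no match
iv → match
v → no match
vi → no match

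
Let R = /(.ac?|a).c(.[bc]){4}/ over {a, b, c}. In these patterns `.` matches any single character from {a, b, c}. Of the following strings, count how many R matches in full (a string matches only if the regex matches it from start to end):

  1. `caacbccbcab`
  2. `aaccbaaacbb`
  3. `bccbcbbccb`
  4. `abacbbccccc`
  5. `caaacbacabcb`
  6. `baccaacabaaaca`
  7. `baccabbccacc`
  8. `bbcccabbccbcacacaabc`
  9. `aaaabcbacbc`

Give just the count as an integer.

1. `caacbccbcab` → no match
2. `aaccbaaacbb` → no match
3. `bccbcbbccb` → no match
4. `abacbbccccc` → no match
5. `caaacbacabcb` → no match
6 → no match
7. `baccabbccacc` → no match
8 → no match
9. `aaaabcbacbc` → no match
Total matched: 0

0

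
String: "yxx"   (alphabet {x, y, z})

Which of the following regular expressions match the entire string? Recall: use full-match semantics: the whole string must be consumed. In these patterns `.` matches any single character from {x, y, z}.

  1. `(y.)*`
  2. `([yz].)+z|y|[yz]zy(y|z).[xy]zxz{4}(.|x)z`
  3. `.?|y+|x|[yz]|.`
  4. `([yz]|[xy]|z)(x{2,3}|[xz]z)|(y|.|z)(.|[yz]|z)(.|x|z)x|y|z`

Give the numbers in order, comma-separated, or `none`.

1 → no match
2 → no match
3 → no match
4 → match

4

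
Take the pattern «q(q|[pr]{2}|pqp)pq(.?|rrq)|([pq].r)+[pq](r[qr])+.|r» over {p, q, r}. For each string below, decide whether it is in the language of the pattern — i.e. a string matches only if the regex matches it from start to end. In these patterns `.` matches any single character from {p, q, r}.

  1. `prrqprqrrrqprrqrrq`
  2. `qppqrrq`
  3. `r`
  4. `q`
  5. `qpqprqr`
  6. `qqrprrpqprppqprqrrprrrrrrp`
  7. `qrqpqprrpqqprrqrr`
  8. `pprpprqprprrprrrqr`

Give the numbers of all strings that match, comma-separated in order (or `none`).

1 → no match
2 → no match
3 → match
4 → no match
5 → no match
6 → no match
7 → no match
8 → match

3, 8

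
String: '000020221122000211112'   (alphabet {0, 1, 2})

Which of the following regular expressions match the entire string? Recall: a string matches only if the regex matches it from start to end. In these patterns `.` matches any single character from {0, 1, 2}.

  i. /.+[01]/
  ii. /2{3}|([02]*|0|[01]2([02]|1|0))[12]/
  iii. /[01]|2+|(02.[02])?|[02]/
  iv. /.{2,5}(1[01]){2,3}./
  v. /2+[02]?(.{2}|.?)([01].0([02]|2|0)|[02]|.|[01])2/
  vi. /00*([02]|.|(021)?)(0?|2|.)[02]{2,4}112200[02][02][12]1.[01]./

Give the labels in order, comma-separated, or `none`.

i → no match
ii → no match
iii → no match
iv → no match
v → no match — must start with '2'
vi → match

vi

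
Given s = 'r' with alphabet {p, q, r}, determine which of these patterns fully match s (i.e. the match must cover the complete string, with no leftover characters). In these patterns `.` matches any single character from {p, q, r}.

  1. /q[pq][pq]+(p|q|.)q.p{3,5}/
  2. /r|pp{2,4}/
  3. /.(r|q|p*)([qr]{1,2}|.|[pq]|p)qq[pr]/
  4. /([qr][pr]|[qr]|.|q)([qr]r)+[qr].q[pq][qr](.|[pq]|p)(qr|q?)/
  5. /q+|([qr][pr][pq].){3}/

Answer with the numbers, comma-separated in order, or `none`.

2

1 → no match — must start with 'q'
2 → match
3 → no match
4 → no match
5 → no match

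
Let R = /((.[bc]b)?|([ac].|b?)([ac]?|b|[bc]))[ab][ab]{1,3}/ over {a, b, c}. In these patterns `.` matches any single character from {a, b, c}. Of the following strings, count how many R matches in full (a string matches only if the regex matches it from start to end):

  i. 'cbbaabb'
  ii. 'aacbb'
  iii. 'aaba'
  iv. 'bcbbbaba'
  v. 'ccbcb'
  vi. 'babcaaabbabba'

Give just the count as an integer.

3

i → match
ii → match
iii → match
iv → no match
v → no match
vi → no match
Total matched: 3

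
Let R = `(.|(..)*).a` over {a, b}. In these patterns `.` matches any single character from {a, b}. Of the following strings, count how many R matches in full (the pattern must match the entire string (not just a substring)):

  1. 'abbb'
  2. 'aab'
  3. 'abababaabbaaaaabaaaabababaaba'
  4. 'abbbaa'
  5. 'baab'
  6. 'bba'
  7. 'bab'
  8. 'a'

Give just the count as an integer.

1 → no match — must end with 'a'
2 → no match — must end with 'a'
3 → no match
4 → match
5 → no match — must end with 'a'
6 → match
7 → no match — must end with 'a'
8 → no match
Total matched: 2

2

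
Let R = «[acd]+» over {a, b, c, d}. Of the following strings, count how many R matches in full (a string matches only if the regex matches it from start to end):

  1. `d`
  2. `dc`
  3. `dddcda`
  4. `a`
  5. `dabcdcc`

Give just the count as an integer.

4

1 → match
2 → match
3 → match
4 → match
5 → no match
Total matched: 4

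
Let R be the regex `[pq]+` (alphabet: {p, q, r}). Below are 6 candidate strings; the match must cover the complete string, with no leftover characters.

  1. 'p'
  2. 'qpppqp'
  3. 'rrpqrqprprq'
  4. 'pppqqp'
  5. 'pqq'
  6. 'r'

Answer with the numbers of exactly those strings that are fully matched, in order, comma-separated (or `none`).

1, 2, 4, 5

1. 'p' → match
2. 'qpppqp' → match
3. 'rrpqrqprprq' → no match
4. 'pppqqp' → match
5. 'pqq' → match
6. 'r' → no match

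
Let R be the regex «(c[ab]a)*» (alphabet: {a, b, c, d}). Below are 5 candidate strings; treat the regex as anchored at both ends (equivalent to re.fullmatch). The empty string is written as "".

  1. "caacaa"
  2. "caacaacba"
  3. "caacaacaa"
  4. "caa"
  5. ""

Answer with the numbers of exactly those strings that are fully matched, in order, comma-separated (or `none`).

1, 2, 3, 4, 5

1 → match
2 → match
3 → match
4 → match
5 → match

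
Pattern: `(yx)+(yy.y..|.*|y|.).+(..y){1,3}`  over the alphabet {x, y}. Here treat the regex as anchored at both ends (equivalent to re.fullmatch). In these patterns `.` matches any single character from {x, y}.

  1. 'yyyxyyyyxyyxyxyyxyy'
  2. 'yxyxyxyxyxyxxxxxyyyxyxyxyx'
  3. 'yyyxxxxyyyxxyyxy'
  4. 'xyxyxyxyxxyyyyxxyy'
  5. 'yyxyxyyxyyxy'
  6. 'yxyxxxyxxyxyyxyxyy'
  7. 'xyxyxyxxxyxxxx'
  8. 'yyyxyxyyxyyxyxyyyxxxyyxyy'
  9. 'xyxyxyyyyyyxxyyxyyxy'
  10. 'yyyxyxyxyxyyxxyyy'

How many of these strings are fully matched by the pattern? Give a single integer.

1 → no match — must start with 'yx'
2 → no match — must end with 'y'
3 → no match — must start with 'yx'
4 → no match — must start with 'yx'
5 → no match — must start with 'yx'
6 → match
7 → no match — must start with 'yx'
8 → no match — must start with 'yx'
9 → no match — must start with 'yx'
10 → no match — must start with 'yx'
Total matched: 1

1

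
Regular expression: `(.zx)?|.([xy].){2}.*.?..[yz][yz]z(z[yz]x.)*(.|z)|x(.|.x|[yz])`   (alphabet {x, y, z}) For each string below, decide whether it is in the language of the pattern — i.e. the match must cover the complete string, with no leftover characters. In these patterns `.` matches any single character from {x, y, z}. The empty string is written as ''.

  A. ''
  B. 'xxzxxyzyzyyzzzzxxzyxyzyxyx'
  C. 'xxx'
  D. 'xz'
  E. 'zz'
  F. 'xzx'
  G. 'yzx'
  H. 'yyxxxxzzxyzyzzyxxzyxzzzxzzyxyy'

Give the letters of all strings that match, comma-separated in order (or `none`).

A → match
B → match
C → match
D → match
E → no match
F → match
G → match
H → match

A, B, C, D, F, G, H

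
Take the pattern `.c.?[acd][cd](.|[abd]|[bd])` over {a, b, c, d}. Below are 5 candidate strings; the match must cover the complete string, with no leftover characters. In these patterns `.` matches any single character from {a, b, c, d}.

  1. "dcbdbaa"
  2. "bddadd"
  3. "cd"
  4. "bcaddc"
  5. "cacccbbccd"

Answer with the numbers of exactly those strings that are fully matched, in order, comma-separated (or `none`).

1. "dcbdbaa" → no match
2. "bddadd" → no match
3. "cd" → no match
4. "bcaddc" → match
5. "cacccbbccd" → no match

4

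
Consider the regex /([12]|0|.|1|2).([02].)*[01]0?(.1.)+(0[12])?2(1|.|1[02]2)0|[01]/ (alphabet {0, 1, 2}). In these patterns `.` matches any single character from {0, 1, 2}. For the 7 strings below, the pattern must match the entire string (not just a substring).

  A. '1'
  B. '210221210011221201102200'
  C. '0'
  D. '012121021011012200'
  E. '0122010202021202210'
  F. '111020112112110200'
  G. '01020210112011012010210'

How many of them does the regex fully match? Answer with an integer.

6

A → match
B → match
C → match
D → match
E → match
F → no match
G → match
Total matched: 6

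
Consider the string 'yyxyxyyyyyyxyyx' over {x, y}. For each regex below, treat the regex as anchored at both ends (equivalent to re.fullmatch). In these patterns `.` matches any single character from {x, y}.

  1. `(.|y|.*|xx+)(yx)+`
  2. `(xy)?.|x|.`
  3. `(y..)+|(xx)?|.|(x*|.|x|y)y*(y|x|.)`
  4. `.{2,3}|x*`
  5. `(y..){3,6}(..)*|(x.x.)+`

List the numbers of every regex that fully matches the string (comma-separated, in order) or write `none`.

1 → match
2 → no match
3 → match
4 → no match
5 → match

1, 3, 5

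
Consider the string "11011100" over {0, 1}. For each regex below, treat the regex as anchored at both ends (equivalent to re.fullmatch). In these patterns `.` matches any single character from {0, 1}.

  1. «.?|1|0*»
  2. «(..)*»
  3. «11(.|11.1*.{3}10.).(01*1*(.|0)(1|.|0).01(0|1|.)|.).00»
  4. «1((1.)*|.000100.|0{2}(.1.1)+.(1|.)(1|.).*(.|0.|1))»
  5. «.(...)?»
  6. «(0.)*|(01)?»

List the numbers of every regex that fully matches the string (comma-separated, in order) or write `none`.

2, 3

1 → no match
2 → match
3 → match
4 → no match
5 → no match
6 → no match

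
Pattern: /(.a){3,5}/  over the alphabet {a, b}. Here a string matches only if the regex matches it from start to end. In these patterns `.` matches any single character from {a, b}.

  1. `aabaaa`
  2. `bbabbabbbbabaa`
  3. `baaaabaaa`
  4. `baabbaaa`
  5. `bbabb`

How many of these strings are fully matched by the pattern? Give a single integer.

1 → match
2 → no match
3 → no match
4 → no match
5 → no match — must end with `a`
Total matched: 1

1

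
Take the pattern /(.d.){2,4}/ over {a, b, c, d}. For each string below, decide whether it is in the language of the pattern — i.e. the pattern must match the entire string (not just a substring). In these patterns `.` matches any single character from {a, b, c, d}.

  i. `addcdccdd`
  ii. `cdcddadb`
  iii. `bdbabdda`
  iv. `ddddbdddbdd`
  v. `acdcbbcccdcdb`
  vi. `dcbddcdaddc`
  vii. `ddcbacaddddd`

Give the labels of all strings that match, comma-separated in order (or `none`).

i

i → match
ii → no match
iii → no match
iv → no match
v → no match
vi → no match
vii → no match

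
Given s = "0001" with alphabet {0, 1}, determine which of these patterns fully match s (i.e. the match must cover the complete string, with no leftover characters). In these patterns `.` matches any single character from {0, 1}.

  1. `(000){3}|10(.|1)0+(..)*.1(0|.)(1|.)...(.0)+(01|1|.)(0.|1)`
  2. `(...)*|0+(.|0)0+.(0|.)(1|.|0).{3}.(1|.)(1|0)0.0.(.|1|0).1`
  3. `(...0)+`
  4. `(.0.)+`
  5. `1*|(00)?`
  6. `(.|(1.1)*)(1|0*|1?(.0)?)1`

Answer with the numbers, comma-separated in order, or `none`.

6

1 → no match
2 → no match
3 → no match — must end with "0"
4 → no match
5 → no match
6 → match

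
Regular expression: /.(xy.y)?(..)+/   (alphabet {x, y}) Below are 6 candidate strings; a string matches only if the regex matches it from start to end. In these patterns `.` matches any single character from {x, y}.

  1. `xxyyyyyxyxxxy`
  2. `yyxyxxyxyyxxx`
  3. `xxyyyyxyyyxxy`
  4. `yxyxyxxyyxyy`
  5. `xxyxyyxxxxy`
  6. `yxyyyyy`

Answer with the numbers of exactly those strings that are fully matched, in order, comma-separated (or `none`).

1 → match
2 → match
3 → match
4 → no match
5 → match
6 → match

1, 2, 3, 5, 6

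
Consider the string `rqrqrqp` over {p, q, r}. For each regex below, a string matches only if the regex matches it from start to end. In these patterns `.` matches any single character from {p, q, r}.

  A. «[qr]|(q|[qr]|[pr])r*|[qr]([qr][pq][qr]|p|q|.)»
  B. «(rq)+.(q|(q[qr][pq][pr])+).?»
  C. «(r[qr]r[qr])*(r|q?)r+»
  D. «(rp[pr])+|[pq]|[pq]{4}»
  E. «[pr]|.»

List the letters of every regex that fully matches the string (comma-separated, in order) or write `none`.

A → no match
B → match
C → no match — must end with `r`
D → no match
E → no match

B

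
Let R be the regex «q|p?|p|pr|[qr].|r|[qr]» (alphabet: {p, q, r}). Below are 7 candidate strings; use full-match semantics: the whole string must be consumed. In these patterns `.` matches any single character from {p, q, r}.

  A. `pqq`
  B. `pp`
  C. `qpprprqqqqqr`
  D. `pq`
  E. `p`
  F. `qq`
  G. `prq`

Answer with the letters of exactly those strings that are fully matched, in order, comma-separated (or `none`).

A → no match
B → no match
C → no match
D → no match
E → match
F → match
G → no match

E, F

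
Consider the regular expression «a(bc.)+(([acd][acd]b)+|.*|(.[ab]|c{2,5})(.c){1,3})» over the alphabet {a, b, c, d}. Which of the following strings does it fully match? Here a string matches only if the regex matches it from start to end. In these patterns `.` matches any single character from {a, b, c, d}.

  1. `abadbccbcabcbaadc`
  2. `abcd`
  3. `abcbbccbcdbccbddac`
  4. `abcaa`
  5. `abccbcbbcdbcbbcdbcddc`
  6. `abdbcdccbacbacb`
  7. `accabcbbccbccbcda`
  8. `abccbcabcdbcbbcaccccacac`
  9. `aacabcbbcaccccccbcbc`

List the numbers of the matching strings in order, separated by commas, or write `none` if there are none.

1 → no match — must start with `abc`
2 → match
3 → match
4 → match
5 → match
6 → no match — must start with `abc`
7 → no match — must start with `abc`
8 → match
9 → no match — must start with `abc`

2, 3, 4, 5, 8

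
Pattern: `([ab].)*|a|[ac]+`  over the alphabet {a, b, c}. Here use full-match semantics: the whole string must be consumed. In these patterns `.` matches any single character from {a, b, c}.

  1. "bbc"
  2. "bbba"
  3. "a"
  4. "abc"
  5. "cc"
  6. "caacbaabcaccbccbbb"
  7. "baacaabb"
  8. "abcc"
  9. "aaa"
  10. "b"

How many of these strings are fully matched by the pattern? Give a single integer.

1 → no match
2 → match
3 → match
4 → no match
5 → match
6 → no match
7 → match
8 → no match
9 → match
10 → no match
Total matched: 5

5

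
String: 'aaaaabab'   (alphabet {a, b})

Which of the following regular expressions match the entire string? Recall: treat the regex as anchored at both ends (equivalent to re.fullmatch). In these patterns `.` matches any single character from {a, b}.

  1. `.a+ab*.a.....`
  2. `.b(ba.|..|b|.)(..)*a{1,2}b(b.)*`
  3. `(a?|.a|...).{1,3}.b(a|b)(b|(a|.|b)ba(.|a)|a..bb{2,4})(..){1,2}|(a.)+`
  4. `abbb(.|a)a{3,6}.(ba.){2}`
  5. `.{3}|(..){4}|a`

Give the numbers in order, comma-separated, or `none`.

1 → no match
2 → no match
3 → match
4 → no match — must start with 'abbb'
5 → match

3, 5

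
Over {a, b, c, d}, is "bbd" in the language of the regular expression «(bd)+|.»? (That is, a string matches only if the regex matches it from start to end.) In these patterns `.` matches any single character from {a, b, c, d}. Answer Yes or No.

No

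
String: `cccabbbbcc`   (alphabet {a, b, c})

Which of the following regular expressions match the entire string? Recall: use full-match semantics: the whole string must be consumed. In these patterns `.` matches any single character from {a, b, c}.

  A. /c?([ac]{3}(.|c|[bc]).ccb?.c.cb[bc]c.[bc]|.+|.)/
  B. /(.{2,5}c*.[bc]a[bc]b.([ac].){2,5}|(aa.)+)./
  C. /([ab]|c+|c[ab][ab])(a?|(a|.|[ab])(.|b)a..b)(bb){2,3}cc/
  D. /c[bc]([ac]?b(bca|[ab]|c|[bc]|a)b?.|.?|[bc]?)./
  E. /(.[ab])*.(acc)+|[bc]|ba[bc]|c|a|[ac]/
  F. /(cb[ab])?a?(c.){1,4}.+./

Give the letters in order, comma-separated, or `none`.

A, C, F

A → match
B → no match
C → match
D → no match
E → no match
F → match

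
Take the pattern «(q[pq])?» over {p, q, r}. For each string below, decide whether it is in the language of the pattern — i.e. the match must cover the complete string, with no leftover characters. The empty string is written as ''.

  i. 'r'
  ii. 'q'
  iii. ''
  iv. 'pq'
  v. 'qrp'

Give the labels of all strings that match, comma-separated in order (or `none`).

iii

i → no match
ii → no match
iii → match
iv → no match
v → no match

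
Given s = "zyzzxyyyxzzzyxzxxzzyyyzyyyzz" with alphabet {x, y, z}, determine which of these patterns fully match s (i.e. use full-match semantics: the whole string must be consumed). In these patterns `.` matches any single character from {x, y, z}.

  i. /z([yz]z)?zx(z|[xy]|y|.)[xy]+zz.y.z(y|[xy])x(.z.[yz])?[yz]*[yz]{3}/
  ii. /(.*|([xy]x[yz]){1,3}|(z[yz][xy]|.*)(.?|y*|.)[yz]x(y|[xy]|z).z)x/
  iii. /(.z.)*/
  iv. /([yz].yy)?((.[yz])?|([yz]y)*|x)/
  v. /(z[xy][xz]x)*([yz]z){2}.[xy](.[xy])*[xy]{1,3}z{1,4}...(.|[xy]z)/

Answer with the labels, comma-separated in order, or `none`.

i

i → match
ii → no match — must end with "x"
iii → no match
iv → no match
v → no match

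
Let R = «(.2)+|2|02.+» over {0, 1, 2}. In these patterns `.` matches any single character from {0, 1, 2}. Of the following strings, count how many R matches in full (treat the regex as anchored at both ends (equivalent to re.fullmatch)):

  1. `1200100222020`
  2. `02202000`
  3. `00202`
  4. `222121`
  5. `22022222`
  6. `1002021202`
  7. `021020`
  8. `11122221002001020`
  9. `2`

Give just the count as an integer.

1 → no match
2. `02202000` → match
3. `00202` → no match
4. `222121` → no match
5. `22022222` → match
6. `1002021202` → no match
7. `021020` → match
8 → no match
9. `2` → match
Total matched: 4

4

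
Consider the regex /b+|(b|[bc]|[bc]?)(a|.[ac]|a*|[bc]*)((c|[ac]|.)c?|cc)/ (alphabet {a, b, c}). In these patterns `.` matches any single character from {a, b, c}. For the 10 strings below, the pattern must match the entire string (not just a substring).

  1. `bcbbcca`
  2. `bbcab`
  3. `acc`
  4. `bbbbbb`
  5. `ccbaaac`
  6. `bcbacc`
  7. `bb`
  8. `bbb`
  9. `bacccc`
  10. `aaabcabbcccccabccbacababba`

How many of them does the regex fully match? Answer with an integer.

1 → match
2 → no match
3 → match
4 → match
5 → no match
6 → no match
7 → match
8 → match
9 → no match
10 → no match
Total matched: 5

5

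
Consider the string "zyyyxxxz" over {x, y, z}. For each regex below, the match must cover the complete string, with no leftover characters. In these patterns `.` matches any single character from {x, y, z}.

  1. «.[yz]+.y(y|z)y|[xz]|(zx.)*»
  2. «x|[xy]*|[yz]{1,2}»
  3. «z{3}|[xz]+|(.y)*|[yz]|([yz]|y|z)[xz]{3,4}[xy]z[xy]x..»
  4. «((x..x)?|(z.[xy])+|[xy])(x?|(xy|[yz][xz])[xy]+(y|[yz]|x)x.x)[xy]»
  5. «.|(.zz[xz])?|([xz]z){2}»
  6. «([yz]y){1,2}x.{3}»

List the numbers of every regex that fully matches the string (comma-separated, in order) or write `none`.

6

1 → no match
2 → no match
3 → no match
4 → no match
5 → no match
6 → match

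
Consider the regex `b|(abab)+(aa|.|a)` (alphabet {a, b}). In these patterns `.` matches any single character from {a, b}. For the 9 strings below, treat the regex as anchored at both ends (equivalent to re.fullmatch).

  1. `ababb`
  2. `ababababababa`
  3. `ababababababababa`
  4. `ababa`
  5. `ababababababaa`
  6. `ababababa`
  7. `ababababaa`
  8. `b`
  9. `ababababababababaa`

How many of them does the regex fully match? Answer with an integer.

9

1 → match
2 → match
3 → match
4 → match
5 → match
6 → match
7 → match
8 → match
9 → match
Total matched: 9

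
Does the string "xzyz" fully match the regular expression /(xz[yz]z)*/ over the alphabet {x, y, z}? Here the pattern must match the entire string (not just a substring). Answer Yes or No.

Yes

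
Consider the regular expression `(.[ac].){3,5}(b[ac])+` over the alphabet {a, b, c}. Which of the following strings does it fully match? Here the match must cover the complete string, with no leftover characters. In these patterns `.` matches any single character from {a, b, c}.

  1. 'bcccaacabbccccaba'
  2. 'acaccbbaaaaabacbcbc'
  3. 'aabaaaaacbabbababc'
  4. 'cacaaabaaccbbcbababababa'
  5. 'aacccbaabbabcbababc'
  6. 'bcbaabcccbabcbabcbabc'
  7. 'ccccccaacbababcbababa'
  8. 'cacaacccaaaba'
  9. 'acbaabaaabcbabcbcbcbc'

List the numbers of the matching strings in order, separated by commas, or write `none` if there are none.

1 → match
2 → match
3 → match
4 → match
5 → match
6 → match
7 → match
8 → no match
9 → match

1, 2, 3, 4, 5, 6, 7, 9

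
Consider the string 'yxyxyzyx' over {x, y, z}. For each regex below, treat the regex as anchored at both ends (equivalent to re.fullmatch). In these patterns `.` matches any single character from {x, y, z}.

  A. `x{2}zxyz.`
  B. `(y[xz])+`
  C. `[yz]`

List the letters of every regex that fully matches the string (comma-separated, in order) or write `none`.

B

A → no match — must start with 'x'
B → match
C → no match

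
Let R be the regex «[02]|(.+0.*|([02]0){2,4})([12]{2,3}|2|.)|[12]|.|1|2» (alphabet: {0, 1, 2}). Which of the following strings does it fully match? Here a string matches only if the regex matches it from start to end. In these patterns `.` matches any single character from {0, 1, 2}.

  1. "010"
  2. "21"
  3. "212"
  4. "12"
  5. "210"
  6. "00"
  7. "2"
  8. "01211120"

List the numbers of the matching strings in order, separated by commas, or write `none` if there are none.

7

1 → no match
2 → no match
3 → no match
4 → no match
5 → no match
6 → no match
7 → match
8 → no match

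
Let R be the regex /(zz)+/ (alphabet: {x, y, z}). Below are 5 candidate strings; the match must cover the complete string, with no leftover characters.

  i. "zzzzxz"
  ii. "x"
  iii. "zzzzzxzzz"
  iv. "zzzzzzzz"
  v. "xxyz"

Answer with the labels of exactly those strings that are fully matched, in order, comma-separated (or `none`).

iv

i → no match — must end with "zz"
ii → no match — must start with "zz"
iii → no match
iv → match
v → no match — must start with "zz"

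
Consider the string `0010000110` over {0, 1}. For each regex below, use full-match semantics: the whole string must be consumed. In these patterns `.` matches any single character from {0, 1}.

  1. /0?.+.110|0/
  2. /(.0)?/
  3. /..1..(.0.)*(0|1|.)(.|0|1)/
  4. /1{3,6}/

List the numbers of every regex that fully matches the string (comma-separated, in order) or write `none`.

1, 3

1 → match
2 → no match
3 → match
4 → no match — must start with `1`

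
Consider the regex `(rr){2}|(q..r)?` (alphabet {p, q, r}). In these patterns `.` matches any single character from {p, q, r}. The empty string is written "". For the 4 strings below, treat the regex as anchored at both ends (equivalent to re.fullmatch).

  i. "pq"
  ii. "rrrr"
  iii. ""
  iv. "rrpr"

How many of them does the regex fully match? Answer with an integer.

i → no match
ii → match
iii → match
iv → no match
Total matched: 2

2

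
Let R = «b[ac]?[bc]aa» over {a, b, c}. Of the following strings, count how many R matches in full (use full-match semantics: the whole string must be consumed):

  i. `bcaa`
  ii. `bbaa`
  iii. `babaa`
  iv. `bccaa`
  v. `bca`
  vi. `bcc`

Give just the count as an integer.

4

i → match
ii → match
iii → match
iv → match
v → no match — must end with `aa`
vi → no match — must end with `aa`
Total matched: 4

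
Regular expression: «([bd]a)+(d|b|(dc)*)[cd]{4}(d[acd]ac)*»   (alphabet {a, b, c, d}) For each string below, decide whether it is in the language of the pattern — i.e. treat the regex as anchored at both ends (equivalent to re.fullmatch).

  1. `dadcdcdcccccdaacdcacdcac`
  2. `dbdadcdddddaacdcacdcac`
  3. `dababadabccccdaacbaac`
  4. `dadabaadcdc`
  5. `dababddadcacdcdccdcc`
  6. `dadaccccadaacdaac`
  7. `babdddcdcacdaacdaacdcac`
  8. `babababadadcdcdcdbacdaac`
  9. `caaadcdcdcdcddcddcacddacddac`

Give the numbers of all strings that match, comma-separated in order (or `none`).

1 → match
2 → no match
3 → no match
4 → no match
5 → no match
6 → no match
7 → match
8 → no match
9 → no match

1, 7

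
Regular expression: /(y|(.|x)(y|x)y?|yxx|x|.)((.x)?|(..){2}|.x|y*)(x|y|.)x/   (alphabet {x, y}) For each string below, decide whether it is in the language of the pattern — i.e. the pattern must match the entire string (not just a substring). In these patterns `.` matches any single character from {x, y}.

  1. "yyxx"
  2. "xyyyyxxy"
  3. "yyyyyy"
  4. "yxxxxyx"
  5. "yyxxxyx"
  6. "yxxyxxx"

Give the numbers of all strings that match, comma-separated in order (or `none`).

1, 4, 5, 6

1 → match
2 → no match — must end with "x"
3 → no match — must end with "x"
4 → match
5 → match
6 → match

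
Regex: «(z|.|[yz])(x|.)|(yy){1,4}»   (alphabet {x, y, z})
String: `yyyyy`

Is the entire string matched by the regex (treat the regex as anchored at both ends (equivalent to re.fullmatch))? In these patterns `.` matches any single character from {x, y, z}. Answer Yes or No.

No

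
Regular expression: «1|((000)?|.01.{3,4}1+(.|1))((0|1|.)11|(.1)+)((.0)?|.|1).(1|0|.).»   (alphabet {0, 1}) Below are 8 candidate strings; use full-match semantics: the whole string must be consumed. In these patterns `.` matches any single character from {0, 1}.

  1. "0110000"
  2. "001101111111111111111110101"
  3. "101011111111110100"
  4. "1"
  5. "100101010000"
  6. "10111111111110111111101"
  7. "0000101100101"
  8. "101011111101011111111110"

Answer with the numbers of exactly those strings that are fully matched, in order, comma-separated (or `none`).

1, 2, 3, 4, 6, 8

1 → match
2 → match
3 → match
4 → match
5 → no match
6 → match
7 → no match
8 → match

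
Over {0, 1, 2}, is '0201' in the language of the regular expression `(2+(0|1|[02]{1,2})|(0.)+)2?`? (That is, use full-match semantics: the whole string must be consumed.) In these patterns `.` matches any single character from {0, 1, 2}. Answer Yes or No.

Yes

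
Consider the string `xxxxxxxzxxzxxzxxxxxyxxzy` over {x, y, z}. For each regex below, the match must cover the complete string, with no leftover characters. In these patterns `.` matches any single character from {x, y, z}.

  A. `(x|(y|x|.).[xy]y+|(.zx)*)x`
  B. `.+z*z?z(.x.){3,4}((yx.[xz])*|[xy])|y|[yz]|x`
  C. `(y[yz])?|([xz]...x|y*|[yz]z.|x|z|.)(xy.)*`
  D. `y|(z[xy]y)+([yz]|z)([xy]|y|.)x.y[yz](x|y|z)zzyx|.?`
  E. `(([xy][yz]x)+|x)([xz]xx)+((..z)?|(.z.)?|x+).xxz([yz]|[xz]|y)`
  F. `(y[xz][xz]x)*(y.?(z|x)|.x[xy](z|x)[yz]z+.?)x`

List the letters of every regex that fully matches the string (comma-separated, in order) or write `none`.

A → no match — must end with `x`
B → match
C → no match
D → no match
E → match
F → no match — must end with `x`

B, E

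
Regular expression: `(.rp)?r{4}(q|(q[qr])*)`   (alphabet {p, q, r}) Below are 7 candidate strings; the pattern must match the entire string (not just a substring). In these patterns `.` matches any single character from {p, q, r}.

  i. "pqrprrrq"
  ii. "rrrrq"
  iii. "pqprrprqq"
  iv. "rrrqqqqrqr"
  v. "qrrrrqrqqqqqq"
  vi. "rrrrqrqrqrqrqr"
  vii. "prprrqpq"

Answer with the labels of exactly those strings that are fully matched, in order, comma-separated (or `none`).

i → no match
ii → match
iii → no match
iv → no match
v → no match
vi → match
vii → no match

ii, vi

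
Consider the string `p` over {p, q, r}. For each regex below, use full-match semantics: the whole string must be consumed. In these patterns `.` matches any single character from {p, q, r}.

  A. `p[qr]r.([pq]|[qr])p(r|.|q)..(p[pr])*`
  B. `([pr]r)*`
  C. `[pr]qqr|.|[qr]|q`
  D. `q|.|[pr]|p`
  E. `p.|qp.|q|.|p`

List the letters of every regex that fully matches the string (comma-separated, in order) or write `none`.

C, D, E

A → no match
B → no match
C → match
D → match
E → match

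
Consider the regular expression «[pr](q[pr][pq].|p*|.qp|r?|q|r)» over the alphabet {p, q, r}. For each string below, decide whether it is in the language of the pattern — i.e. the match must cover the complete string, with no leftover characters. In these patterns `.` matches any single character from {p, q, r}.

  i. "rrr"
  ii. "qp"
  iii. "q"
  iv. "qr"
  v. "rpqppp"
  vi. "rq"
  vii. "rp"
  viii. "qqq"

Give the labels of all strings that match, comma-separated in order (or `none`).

vi, vii

i → no match
ii → no match
iii → no match
iv → no match
v → no match
vi → match
vii → match
viii → no match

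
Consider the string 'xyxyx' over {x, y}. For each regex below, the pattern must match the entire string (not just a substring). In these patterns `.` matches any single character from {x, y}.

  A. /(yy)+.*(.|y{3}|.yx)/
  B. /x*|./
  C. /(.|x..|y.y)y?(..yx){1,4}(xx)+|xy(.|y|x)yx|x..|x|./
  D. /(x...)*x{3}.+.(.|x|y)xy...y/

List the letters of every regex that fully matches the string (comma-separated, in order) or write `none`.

A → no match — must start with 'yy'
B → no match
C → match
D → no match — must end with 'y'

C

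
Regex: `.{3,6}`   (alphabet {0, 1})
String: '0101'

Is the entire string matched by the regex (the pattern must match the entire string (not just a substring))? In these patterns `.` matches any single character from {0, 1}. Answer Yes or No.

Yes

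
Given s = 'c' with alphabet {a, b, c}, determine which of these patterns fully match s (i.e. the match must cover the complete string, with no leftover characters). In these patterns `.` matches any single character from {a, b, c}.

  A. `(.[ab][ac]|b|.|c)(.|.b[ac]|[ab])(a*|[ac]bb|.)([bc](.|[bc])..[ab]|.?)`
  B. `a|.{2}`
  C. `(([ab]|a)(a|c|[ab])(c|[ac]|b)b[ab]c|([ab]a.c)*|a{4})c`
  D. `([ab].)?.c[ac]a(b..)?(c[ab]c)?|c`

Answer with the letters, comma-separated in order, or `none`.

A → no match
B → no match
C → match
D → match

C, D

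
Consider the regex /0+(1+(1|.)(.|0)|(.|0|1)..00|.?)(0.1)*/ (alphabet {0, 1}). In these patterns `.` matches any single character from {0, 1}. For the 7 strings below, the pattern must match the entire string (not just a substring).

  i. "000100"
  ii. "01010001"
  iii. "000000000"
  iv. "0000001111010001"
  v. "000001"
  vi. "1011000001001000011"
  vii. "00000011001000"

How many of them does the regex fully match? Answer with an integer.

3

i → match
ii → no match
iii → match
iv → no match
v → match
vi → no match — must start with "0"
vii → no match
Total matched: 3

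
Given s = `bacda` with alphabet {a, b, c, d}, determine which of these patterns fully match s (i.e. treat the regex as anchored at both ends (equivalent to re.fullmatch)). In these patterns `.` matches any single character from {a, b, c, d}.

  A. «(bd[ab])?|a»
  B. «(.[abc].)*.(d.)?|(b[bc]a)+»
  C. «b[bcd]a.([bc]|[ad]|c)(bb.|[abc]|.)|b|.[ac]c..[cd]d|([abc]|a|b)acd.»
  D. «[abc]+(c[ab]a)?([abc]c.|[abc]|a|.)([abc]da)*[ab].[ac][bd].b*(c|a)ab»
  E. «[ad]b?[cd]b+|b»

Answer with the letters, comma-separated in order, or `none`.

A → no match
B → no match
C → match
D → no match — must end with `ab`
E → no match — must end with `b`

C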